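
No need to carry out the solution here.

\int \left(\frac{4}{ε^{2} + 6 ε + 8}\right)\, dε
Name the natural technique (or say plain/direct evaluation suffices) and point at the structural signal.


Diagnosis: partial fractions — the denominator ε^{2} + 6 ε + 8 factors, so the quotient decomposes into elementary partial fractions term by term.


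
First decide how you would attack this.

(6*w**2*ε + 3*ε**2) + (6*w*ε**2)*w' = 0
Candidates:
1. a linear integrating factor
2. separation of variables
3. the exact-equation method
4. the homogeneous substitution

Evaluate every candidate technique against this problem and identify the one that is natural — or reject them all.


Diagnosis: the exact-equation method — the cross partial derivatives of 6*w**2*ε + 3*ε**2 and 6*w*ε**2 agree, so the left side is the total differential of one potential in ε and w.
- a linear integrating factor: the unknown enters nonlinearly (through a power, a denominator, or a transcendental function), which the linear integrating-factor recipe cannot absorb as-is — any repair would come from a preliminary substitution, not the factor.
- separation of variables — the two dependences do not factor apart.
- the exact-equation method — a fit — the right tool for this form.
- the homogeneous substitution: rescaling both variables together changes the slope, so no ratio substitution collapses it.


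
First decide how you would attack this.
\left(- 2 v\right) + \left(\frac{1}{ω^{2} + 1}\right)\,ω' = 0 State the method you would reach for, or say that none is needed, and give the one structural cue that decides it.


Technique: separation of variables — all dependence on the two variables factors apart, the defining separable shape. One could also solve this as an exact equation; with each coefficient in its own variable, separating is the same work with fewer steps.


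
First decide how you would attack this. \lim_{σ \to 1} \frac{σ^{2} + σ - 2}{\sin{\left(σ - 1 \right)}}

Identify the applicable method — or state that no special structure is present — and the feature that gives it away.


Verdict: l'Hôpital's rule (0/0) — the 0/0 form at 1 is the signature situation for l'Hôpital's rule. One could equally expand both pieces locally and compare leading terms; the rule does that in one stroke.


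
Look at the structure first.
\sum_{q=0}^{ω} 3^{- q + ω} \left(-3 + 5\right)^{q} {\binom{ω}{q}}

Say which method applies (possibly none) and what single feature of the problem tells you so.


Technique: the binomial theorem — terms weighting {\binom{ω}{q}} against matched powers of (-3 + 5) and 3 reassemble into ((-3 + 5) + 3)^ω by the binomial theorem.


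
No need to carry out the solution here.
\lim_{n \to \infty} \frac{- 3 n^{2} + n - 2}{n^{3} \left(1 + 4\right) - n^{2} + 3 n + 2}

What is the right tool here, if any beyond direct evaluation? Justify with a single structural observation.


Verdict: dominant-term comparison — growth-rate triage: the leading powers of n decide the limit, everything else is noise. As a single quotient, the ∞/∞ shape would yield to repeated differentiation as well — the growth comparison gets there in one look.


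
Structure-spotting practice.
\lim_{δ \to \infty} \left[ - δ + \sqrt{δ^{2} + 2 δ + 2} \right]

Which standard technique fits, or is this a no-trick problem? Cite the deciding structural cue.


Verdict: conjugate multiplication — the difference \sqrt{δ^{2} + 2 δ + 2} - δ is an ∞ − ∞ stalemate; its conjugate partner breaks the tie.


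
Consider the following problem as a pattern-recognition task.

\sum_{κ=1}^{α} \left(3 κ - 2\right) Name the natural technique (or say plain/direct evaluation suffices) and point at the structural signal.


Verdict: no special technique — no ratio, no shift structure, no binomial pattern: sum the constant-multiple powers of κ with known formulas.


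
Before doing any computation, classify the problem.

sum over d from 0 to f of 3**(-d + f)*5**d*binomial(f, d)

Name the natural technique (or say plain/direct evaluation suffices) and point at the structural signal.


Technique: the binomial theorem — the summand is term d of a binomial expansion in 5 and 3; the whole sum is a single power.


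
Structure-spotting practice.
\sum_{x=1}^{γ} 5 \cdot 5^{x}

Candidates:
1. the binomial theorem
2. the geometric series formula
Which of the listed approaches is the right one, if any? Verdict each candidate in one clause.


Diagnosis: the geometric series formula — term-over-term division gives 5 every time — index-free ratio, geometric sum formula applies.
- the binomial theorem — the summand does not match any term pattern of an expanded binomial power.
- the geometric series formula: yes, a natural case for it.


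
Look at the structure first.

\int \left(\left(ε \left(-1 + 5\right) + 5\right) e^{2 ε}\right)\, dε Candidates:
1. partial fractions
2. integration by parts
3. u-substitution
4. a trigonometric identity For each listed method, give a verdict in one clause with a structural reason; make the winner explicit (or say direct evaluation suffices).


Best approach: integration by parts — the integrand splits as (ε \left(-1 + 5\right) + 5) times e^{2 ε} — repeatedly differentiating the polynomial part kills it, which is the parts ladder.
- partial fractions — the expression is not a ratio of polynomials that decomposes further.
- integration by parts — yes — fits the structure here.
- u-substitution — no subexpression of the integrand serves as a whole-integral substitution inner — individual terms may offer their own, but none carries its derivative as a factor of the full integrand; a working change of variable would have to be constructed from outside the expression.
- a trigonometric identity — no sine or cosine appears, so there is nothing for a trigonometric identity to act on.


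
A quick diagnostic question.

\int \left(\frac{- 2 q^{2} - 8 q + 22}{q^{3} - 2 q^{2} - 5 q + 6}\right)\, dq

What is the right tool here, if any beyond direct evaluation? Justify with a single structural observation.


Best approach: partial fractions — break q^{3} - 2 q^{2} - 5 q + 6 into its roots and the integral splits into logarithm-sized bites.


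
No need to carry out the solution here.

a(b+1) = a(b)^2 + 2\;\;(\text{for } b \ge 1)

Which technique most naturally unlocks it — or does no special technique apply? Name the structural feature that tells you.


Technique: no special technique — each new value is a nonlinear function of earlier ones — scaling arguments and superposition both fail.


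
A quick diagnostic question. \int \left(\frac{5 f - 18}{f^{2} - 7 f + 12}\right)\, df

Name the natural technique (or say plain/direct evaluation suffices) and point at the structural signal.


Diagnosis: partial fractions — the factorization of f^{2} - 7 f + 12 is the whole battle; after it, each term is a table integral.


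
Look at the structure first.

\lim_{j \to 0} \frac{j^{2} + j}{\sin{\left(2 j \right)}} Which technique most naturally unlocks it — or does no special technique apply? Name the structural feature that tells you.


Verdict: l'Hôpital's rule (0/0) — plug in 0: top and bottom both hit zero, so differentiate each and retry. Known elementary limits would finish this too — the rule just bypasses the case analysis.


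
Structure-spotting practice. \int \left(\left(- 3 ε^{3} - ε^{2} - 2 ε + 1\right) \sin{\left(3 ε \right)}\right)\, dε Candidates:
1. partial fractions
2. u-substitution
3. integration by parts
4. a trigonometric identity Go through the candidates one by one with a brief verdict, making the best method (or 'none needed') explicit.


Technique: integration by parts — a polynomial - 3 ε^{3} - ε^{2} - 2 ε + 1 against the kernel \sin{\left(3 ε \right)} is the signature bounded-ladder case for integration by parts.
- partial fractions — there is no rational-function structure to decompose.
- u-substitution — no subexpression of the integrand serves as a whole-integral substitution inner — individual terms may offer their own, but none carries its derivative as a factor of the full integrand; a working change of variable would have to be constructed from outside the expression.
- integration by parts: yes, a natural case for it.
- a trigonometric identity: no identity rewrites this into an easier trigonometric form.


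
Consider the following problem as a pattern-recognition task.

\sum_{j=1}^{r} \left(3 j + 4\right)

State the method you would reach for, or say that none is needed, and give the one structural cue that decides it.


Technique: no special technique — recognize the absence of structure: constant-multiple powers of j summed plainly, no special method required.


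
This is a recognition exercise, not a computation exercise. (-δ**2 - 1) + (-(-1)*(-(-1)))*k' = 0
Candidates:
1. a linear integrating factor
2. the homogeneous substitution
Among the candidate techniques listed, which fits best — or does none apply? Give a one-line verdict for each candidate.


Method: no special technique — the slope is a pure function of δ; integrate both sides and be done.
- a linear integrating factor — with the unknown absent the integrating factor is a formality; direct integration is the working structure.
- the homogeneous substitution — solved for the derivative, the right side changes under joint scaling of the two variables.


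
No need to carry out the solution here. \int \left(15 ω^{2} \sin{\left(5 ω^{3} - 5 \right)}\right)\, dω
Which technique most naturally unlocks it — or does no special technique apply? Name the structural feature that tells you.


Diagnosis: u-substitution — spotting that 15 ω^{2} is a constant multiple of the derivative of 5 ω^{3} - 5 is the key observation — substitute u = 5 ω^{3} - 5 and the integral becomes one-dimensional in u.


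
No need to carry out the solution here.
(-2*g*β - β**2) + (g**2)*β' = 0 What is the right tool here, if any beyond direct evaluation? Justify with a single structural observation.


Technique: the homogeneous substitution — the slope's numerator and denominator share total degree; set v = β/g and the equation drops to separable form. A Bernoulli substitution is a fair alternative on this equation directly; the homogeneous reading takes it as given.


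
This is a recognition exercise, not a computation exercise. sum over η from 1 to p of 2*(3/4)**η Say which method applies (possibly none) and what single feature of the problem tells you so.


Best approach: the geometric series formula — each term is 3/4 times the previous one, so the geometric-series formula applies directly.


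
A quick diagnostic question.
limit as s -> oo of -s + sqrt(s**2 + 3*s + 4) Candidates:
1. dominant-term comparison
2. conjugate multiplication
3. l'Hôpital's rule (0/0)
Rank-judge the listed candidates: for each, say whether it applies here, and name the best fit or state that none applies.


Diagnosis: conjugate multiplication — this difference gives up after one conjugate multiplication — the radical structure cancels against its conjugate.
- dominant-term comparison — this limit is not decided by comparing leading-term growth at infinity.
- conjugate multiplication — applicable, and directly so.
- l'Hôpital's rule (0/0): the expression is a difference driving to ∞ − ∞, not a 0/0 quotient — there is no ratio for the rule to differentiate.


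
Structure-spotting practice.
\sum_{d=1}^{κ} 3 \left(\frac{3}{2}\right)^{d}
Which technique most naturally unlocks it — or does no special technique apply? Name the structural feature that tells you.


Method: the geometric series formula — consecutive terms stand in a fixed index-free ratio — the geometric sum formula closes it.


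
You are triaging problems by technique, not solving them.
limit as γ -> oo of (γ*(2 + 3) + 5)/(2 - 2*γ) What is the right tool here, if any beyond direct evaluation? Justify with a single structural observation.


Diagnosis: dominant-term comparison — divide by the highest power of γ present: lower-order terms vanish and the dominant ratio remains. Differentiating the expression as a single quotient would eventually settle it as well; matching dominant growth settles it immediately.


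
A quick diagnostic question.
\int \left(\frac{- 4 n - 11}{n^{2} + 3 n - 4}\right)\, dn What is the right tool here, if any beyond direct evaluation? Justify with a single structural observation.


Technique: partial fractions — the integrand is a proper rational function and its denominator n^{2} + 3 n - 4 factors into distinct pieces, so it splits into simple fractions.


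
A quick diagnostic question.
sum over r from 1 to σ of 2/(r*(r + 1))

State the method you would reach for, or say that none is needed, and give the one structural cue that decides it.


Diagnosis: telescoping — the summand 2/(r*(r + 1)) decomposes into fractions whose poles differ by an integer shift — the series collapses.


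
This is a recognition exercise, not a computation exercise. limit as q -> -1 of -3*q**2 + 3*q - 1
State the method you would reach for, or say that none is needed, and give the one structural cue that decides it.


Diagnosis: no special technique — the expression is continuous at the evaluation point — substitute directly; no indeterminate form appears.


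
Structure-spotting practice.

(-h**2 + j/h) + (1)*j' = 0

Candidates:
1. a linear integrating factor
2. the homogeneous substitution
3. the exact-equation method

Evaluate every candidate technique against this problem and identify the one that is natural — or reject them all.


Verdict: a linear integrating factor — linear in the unknown with genuine forcing: multiply through by the exponential of the integrated coefficient and the left side closes into one derivative.
- a linear integrating factor: applies; the problem has the shape this method handles.
- the homogeneous substitution: the ratio substitution does not collapse this equation.
- the exact-equation method: exactness fails on the nose — the mixed partials do not match.


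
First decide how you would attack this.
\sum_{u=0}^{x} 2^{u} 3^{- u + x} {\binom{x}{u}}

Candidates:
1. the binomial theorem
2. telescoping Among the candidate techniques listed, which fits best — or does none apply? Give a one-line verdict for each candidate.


Diagnosis: the binomial theorem — {\binom{x}{u}} weighting matched powers of 2 and 3 is the expanded form of (2 + 3)^x — fold it back up.
- the binomial theorem: yes — fits the structure here.
- telescoping — writing out consecutive terms as given produces no pairwise cancellation.


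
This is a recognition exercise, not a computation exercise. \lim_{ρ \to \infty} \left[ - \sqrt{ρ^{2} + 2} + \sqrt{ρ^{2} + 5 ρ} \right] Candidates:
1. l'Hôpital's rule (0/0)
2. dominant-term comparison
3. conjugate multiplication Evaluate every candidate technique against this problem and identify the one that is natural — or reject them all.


Diagnosis: conjugate multiplication — divergence minus divergence hides a finite answer — expose it by pairing \sqrt{ρ^{2} + 5 ρ} - \sqrt{ρ^{2} + 2} with its conjugate.
- l'Hôpital's rule (0/0) — no quotient structure at all: the clash is ∞ minus ∞, which rationalizing converts into a tractable ratio.
- dominant-term comparison: no ranking of term growth rates resolves the limit here.
- conjugate multiplication — applicable, and directly so.


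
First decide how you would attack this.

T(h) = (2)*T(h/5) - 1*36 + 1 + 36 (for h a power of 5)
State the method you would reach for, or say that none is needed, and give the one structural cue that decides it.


Technique: the master substitution — the recursive call is at index h/5 rather than a shift, a divide-and-conquer shape — substituting h = 5^m linearizes it.


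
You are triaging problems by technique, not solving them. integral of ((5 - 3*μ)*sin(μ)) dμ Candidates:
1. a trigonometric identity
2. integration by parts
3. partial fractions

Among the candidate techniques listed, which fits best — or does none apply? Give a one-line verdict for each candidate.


Verdict: integration by parts — differentiate 5 - 3*μ, integrate sin(μ): each pass lowers the polynomial degree, so parts terminates.
- a trigonometric identity: there is no trigonometric structure whose rewriting would simplify the integrand.
- integration by parts — yes — fits the structure here.
- partial fractions — the expression is not a ratio of polynomials that decomposes further.


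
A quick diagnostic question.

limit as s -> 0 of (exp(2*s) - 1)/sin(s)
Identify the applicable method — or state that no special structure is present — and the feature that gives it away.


Verdict: l'Hôpital's rule (0/0) — both numerator and denominator vanish at 0: the genuine 0/0 indeterminate that l'Hôpital exists for. One could equally expand both pieces locally and compare leading terms; the rule does that in one stroke.


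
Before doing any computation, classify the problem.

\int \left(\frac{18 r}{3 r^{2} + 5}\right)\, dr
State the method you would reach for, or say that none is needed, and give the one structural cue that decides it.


Diagnosis: u-substitution — gathered as a product, the integrand carries the factor 18 r — up to a constant, the derivative of the inner expression 3 r^{2} + 5 — so u = 3 r^{2} + 5 collapses the integral.


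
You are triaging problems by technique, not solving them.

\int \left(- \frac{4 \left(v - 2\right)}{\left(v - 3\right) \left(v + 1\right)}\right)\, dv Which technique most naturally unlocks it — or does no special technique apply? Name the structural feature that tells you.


Diagnosis: partial fractions — a proper rational integrand whose denominator splits into simpler factors — decompose into partial fractions first.


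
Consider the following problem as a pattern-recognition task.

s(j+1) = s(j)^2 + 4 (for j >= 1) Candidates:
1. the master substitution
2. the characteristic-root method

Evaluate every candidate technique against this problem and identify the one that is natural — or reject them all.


Technique: no special technique — the map from one term to the next is curved, not linear, so linear closed-form machinery does not attach.
- the master substitution: no fixed divisor shrinks the index between calls.
- the characteristic-root method: the recursion is nonlinear in the sequence values, so no linear-modes ansatz applies.


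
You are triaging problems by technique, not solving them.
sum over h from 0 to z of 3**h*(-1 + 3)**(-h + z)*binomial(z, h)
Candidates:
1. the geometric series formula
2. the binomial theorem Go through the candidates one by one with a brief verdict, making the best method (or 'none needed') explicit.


Method: the binomial theorem — binomial(z, h) weighting matched powers of 3 and (-1 + 3) is the expanded form of (3 + (-1 + 3))^z — fold it back up.
- the geometric series formula — the ratio of consecutive terms depends on the index.
- the binomial theorem: yes — fits the structure here.


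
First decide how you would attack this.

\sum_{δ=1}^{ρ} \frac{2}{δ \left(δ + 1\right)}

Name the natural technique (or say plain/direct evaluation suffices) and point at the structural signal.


Technique: telescoping — the denominator's roots in \frac{2}{δ \left(δ + 1\right)} sit an integer apart: decomposition produces a self-cancelling chain.


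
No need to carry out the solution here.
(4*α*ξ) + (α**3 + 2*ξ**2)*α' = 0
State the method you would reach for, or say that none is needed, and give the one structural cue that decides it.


Method: the exact-equation method — because the two cross partials coincide, the form is conservative as written — recover its potential in (ξ, α).


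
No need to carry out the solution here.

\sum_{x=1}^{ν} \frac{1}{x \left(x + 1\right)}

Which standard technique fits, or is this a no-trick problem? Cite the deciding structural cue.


Technique: telescoping — the summand \frac{1}{x \left(x + 1\right)} decomposes into fractions whose poles differ by an integer shift — the series collapses.


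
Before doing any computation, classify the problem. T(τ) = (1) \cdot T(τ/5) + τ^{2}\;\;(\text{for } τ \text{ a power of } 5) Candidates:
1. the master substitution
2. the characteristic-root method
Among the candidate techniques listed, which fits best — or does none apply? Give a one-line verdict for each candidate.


Verdict: the master substitution — the argument shrinks by the factor 5, so measure the index on a logarithmic scale and the recursion becomes a shift.
- the master substitution: applies; the problem has the shape this method handles.
- the characteristic-root method — the recursion divides its index rather than shifting it — outside the constant-shift family the root method covers.


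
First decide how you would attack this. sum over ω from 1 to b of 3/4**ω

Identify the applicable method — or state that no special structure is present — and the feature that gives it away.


Best approach: the geometric series formula — consecutive terms stand in a fixed index-free ratio — the geometric sum formula closes it.


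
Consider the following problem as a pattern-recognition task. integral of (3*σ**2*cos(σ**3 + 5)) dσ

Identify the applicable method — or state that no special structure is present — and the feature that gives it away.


Method: u-substitution — the only nontrivial dependence routes through σ**3 + 5, whose derivative supplies the leftover factor up to a constant multiple — u = σ**3 + 5 flattens it.


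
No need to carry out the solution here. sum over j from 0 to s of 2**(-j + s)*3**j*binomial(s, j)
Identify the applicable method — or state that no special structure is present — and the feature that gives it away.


Method: the binomial theorem — the binomial coefficients weight matched powers of 3 and 2, which is exactly the expansion of a binomial power.


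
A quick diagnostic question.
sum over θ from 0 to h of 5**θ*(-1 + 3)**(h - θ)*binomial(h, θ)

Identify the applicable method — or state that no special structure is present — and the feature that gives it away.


Method: the binomial theorem — terms weighting binomial(h, θ) against matched powers of 5 and (-1 + 3) reassemble into (5 + (-1 + 3))^h by the binomial theorem.


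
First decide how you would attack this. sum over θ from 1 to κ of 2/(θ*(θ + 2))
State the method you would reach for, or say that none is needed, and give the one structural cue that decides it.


Method: telescoping — the summand 2/(θ*(θ + 2)) decomposes into fractions whose poles differ by an integer shift — the series collapses.


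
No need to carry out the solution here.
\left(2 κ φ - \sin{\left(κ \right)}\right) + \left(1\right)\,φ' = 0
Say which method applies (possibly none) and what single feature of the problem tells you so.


Technique: a linear integrating factor — linear in the unknown with genuine forcing: multiply through by the exponential of the integrated coefficient and the left side closes into one derivative.


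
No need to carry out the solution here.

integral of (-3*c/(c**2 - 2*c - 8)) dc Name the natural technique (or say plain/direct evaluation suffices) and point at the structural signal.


Technique: partial fractions — a proper rational integrand whose denominator splits into simpler factors — decompose into partial fractions first.


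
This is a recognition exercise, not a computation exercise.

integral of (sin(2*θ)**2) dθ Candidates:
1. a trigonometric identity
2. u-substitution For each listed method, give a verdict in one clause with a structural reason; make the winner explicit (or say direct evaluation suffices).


Verdict: a trigonometric identity — sin(2*θ)**2 is the textbook power-reduction case — identities first, antiderivatives second.
- a trigonometric identity — a fit — the right tool for this form.
- u-substitution: no subexpression of the integrand pairs with its own derivative as a factor — individual terms may offer their own substitutions, but any change of variable covering the whole integral would have to be constructed from outside the expression.


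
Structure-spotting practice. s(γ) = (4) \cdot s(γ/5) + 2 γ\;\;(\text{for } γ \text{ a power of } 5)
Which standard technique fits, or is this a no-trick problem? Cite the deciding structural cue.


Verdict: the master substitution — treat m = log base 5 of γ as the new clock: one recursion step advances m by one while γ scales by 5.


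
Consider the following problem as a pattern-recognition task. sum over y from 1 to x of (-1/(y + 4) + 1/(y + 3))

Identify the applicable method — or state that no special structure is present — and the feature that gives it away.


Best approach: telescoping — this sum is a zipper: each term contributes 1/(y + 3) and removes the next index's value, which the following term puts back, closing term by term.


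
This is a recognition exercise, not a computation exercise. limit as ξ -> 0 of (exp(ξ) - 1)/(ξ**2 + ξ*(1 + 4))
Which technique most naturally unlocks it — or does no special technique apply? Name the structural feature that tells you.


Method: l'Hôpital's rule (0/0) — substituting 0 gives 0 over 0; differentiate top and bottom once and re-evaluate. A local series expansion at the point resolves it as well; the rule is the packaged version of that step.


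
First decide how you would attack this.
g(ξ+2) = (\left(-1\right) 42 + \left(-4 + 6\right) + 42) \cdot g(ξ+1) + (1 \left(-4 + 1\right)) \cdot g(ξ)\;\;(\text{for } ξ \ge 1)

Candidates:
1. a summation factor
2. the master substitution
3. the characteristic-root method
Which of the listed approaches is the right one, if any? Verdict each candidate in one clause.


Method: the characteristic-root method — because shifting ξ leaves the equation's coefficients unchanged, exponential trials reduce it to algebra.
- a summation factor — a summation factor telescopes one-step recursions; this one carries higher-order memory.
- the master substitution — no fixed divisor shrinks the index between calls.
- the characteristic-root method: applies; the problem has the shape this method handles.


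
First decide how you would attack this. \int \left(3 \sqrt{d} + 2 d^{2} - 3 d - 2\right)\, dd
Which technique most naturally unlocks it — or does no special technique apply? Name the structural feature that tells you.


Method: no special technique — a term-by-term power-rule job in d; no substitution or rearrangement earns its keep here.


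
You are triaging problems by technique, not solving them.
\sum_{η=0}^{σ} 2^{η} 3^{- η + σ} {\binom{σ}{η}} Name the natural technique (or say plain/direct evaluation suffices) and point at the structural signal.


Technique: the binomial theorem — terms weighting {\binom{σ}{η}} against matched powers of 2 and 3 reassemble into (2 + 3)^σ by the binomial theorem.


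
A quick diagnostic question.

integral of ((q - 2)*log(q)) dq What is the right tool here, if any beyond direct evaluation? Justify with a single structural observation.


Diagnosis: integration by parts — log(q) blocks direct integration but differentiates to something rational — parts with the polynomial factor q - 2 as dv.


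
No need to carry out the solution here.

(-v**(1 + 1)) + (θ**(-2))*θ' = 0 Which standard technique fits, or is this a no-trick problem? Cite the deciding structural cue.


Best approach: separation of variables — all dependence on the two variables factors apart, the defining separable shape. The equation is exact as it stands too — a potential function exists — though separation reads the split structure directly.


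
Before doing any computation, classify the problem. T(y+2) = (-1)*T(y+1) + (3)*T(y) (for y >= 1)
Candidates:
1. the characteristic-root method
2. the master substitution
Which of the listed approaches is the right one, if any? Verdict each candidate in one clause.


Diagnosis: the characteristic-root method — because shifting y leaves the equation's coefficients unchanged, exponential trials reduce it to algebra.
- the characteristic-root method: applies; the problem has the shape this method handles.
- the master substitution: the recursion shifts the index rather than dividing it.


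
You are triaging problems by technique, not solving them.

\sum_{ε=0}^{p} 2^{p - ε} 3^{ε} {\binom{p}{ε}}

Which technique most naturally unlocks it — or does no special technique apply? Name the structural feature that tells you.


Method: the binomial theorem — binomial coefficients against complementary powers of 3 and 2: recognize the binomial expansion and resum.


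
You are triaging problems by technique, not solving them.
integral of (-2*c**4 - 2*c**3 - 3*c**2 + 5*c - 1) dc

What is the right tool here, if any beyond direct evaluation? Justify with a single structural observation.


Technique: no special technique — the integrand is a sum of constant multiples of powers of c — integrate term by term.


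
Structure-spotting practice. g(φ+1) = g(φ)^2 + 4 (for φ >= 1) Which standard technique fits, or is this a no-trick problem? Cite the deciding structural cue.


Method: no special technique — the update rule curves (it is not linear in the unknown sequence), so no superposition-based closed form attaches — iterate or study it directly.


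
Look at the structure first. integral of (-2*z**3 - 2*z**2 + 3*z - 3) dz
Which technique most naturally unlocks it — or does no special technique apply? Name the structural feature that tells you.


Verdict: no special technique — the integrand is a sum of constant multiples of powers of z — integrate term by term.


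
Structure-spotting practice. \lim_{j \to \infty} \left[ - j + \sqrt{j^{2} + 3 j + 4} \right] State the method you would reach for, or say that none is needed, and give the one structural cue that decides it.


Technique: conjugate multiplication — infinity minus infinity with a radical in play — multiply by the conjugate so the divergences of \sqrt{j^{2} + 3 j + 4} and j annihilate.


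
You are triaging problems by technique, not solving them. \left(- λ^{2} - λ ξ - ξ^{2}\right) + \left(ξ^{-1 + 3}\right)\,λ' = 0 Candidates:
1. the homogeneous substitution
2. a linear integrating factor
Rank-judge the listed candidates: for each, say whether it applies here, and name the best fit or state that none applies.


Technique: the homogeneous substitution — scaling ξ and λ together leaves the slope fixed — it depends only on λ/ξ, so substitute the ratio.
- the homogeneous substitution — a fit — the right tool for this form.
- a linear integrating factor: the unknown enters nonlinearly (through a power, a denominator, or a transcendental function), which the linear integrating-factor recipe cannot absorb as-is — any repair would come from a preliminary substitution, not the factor.


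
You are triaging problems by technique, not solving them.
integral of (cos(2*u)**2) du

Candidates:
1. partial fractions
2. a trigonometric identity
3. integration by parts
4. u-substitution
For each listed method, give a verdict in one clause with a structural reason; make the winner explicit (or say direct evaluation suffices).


Verdict: a trigonometric identity — the even trigonometric power cos(2*u)**2 reduces by a double-angle identity before any integration is attempted.
- partial fractions — the expression is not a ratio of polynomials that decomposes further.
- a trigonometric identity — applicable, and directly so.
- integration by parts — not the fit here: there is no polynomial factor to ladder down — parts can still close the trigonometric product by recursion, though the identity rewrite is the direct route.
- u-substitution — no subexpression of the integrand serves as a whole-integral substitution inner — individual terms may offer their own, but none carries its derivative as a factor of the full integrand; a working change of variable would have to be constructed from outside the expression.


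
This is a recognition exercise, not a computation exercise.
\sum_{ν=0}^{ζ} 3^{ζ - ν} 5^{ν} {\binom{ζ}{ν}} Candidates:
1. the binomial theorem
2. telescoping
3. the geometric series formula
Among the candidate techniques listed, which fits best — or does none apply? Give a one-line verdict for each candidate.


Method: the binomial theorem — terms weighting {\binom{ζ}{ν}} against matched powers of 5 and 3 reassemble into (5 + 3)^ζ by the binomial theorem.
- the binomial theorem — applies; the problem has the shape this method handles.
- telescoping: in the displayed form, no term reappears at a neighboring index to cancel against.
- the geometric series formula — there is no constant term-to-term ratio.


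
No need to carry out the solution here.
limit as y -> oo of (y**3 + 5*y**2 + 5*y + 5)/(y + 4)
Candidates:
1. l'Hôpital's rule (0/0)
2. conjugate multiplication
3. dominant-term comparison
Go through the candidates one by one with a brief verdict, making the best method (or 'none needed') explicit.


Technique: dominant-term comparison — divide through by the highest power of y; every lower-order term dies and the dominant terms decide the limit.
- l'Hôpital's rule (0/0): as a single quotient the expression runs to ∞/∞ at the limit point — an at-infinity form of the rule would apply, though the leading-growth comparison is the direct reading.
- conjugate multiplication — there are no radicals in tension whose conjugate would simplify matters.
- dominant-term comparison — yes — fits the structure here.


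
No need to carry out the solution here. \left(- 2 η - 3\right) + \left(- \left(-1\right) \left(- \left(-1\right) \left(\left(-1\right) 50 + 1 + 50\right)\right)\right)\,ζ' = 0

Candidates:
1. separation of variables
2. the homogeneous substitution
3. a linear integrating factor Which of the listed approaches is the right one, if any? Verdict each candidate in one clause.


Method: no special technique — solved for the derivative, no ζ appears — this is antidifferentiation in η wearing ODE clothing.
- separation of variables — with no unknown in the slope, separating variables is a formality — the equation integrates directly.
- the homogeneous substitution: the slope does not depend on the ratio of the variables alone.
- a linear integrating factor: with the unknown absent the integrating factor is a formality; direct integration is the working structure.


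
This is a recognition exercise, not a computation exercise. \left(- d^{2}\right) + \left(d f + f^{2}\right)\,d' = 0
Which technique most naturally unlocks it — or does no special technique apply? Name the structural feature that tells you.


Best approach: the homogeneous substitution — the slope is degree-zero homogeneous: the ratio substitution v = d/f collapses it. Rewriting — with the variables' roles exchanged where the shape demands it — would expose a Bernoulli structure too; the homogeneous substitution simply reads the degrees directly.


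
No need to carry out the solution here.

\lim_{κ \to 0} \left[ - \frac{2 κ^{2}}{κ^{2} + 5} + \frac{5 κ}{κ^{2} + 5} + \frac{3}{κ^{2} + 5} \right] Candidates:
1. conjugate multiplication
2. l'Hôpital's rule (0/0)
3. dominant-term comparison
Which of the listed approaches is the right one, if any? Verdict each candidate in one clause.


Technique: no special technique — the function is continuous at 0; evaluation is itself the limit, no machinery required.
- conjugate multiplication — the conjugate move applies to radical differences, which this is not.
- l'Hôpital's rule (0/0): substituting the point gives a finite value outright — there is no indeterminate clash to repair.
- dominant-term comparison: leading-power comparison does not apply to this form.


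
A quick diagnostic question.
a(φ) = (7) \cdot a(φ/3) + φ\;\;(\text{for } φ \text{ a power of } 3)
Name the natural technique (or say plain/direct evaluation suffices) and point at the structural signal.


Best approach: the master substitution — treat m = log base 3 of φ as the new clock: one recursion step advances m by one while φ scales by 3.


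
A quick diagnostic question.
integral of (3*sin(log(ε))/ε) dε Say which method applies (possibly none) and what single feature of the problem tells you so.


Verdict: u-substitution — collected, the integrand has one factor that is, up to a constant, the derivative of an inner expression the rest depends on — substitute for that inner expression.


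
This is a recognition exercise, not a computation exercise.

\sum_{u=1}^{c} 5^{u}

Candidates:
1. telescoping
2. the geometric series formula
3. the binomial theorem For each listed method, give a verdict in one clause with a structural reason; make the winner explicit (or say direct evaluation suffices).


Diagnosis: the geometric series formula — each term is 5 times the previous one, so the geometric-series formula applies directly.
- telescoping: neither a shifted-difference shape nor integer-spaced poles are present.
- the geometric series formula: applicable, and directly so.
- the binomial theorem — no binomial coefficients pair with matched powers.


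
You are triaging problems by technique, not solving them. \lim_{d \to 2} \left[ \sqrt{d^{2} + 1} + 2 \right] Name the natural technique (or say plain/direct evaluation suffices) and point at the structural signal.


Verdict: no special technique — no zero denominators, no indeterminate clash at 2 — substitute and read off the value.


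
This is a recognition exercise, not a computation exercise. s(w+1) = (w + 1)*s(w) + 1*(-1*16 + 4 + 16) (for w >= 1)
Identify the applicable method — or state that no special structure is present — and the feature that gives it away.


Method: a summation factor — first-order, linear, moving coefficient w + 1: the discrete analogue of an integrating factor handles it.


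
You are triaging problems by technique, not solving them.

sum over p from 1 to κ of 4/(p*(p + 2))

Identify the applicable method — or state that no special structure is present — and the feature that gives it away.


Verdict: telescoping — one partial-fraction pass turns 4/(p*(p + 2)) into a shifted difference, and shifted differences telescope.


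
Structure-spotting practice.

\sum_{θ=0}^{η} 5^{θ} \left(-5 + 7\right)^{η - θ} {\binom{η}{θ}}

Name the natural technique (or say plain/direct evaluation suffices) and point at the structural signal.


Diagnosis: the binomial theorem — terms weighting {\binom{η}{θ}} against matched powers of 5 and (-5 + 7) reassemble into (5 + (-5 + 7))^η by the binomial theorem.


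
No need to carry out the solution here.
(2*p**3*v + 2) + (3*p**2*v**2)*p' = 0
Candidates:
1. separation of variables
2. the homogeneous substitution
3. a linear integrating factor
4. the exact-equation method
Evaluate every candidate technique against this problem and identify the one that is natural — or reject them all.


Diagnosis: the exact-equation method — the mixed-partials test passes for 2*p**3*v + 2 and 3*p**2*v**2, so a potential function exists as presented.
- separation of variables: no algebra isolates the independent variable on one side and the unknown on the other.
- the homogeneous substitution: the slope is not a function of the ratio of the variables alone.
- a linear integrating factor — the unknown enters nonlinearly (through a power, a denominator, or a transcendental function), which the linear integrating-factor recipe cannot absorb as-is — any repair would come from a preliminary substitution, not the factor.
- the exact-equation method: a fit — the right tool for this form.
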